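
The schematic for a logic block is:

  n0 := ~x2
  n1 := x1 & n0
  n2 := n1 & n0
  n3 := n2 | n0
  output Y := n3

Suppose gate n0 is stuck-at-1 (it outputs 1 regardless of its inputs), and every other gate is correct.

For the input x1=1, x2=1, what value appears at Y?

1

Propagate with n0 forced: n0=1 [stuck-at-1], n1=1, n2=1, n3=1.
So Y = 1. (Without the fault it would be 0.)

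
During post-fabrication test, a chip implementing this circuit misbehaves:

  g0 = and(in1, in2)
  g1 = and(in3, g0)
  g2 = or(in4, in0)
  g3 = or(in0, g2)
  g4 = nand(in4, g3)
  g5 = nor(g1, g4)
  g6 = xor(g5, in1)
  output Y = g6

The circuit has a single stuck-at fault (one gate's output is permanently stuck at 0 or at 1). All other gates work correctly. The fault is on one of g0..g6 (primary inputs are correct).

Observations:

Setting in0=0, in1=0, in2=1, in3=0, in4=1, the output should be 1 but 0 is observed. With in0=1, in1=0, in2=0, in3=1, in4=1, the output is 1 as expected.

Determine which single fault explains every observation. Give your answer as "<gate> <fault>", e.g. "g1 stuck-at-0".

Fault-free values for test 1 (in0=0, in1=0, in2=1, in3=0, in4=1): g0=0, g1=0, g2=1, g3=1, g4=0, g5=1, g6=1, giving Y=1. Observed 0.
Test 1: faults giving observed 0 are {g1 stuck-at-1, g2 stuck-at-0, g3 stuck-at-0, g4 stuck-at-1, g5 stuck-at-0, g6 stuck-at-0}.
Test 2 (in0=1, in1=0, in2=0, in3=1, in4=1): fault-free g0=0, g1=0, g2=1, g3=1, g4=0, g5=1, g6=1 → 1; observed 1. Eliminates g1 stuck-at-1, g3 stuck-at-0, g4 stuck-at-1, g5 stuck-at-0, g6 stuck-at-0.
Only g2 stuck-at-0 is consistent with every test.

g2 stuck-at-0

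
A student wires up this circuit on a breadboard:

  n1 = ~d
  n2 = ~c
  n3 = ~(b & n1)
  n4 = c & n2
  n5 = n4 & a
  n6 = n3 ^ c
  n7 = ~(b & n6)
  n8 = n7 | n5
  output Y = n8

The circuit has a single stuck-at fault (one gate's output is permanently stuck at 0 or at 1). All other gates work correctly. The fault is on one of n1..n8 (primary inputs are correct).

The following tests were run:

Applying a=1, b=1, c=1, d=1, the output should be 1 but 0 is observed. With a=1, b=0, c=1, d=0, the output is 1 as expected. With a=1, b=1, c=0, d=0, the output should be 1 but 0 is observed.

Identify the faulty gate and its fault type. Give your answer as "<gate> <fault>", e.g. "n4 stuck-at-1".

Fault-free values for test 1 (a=1, b=1, c=1, d=1): n1=0, n2=0, n3=1, n4=0, n5=0, n6=0, n7=1, n8=1, giving Y=1. Observed 0.
Test 1: faults giving observed 0 are {n1 stuck-at-1, n3 stuck-at-0, n6 stuck-at-1, n7 stuck-at-0, n8 stuck-at-0}.
Test 2 (a=1, b=0, c=1, d=0): fault-free n1=1, n2=0, n3=1, n4=0, n5=0, n6=0, n7=1, n8=1 → 1; observed 1. Eliminates n7 stuck-at-0, n8 stuck-at-0.
Test 3 (a=1, b=1, c=0, d=0): fault-free n1=1, n2=1, n3=0, n4=0, n5=0, n6=0, n7=1, n8=1 → 1; observed 0. Eliminates n1 stuck-at-1, n3 stuck-at-0.
Only n6 stuck-at-1 is consistent with every test.

n6 stuck-at-1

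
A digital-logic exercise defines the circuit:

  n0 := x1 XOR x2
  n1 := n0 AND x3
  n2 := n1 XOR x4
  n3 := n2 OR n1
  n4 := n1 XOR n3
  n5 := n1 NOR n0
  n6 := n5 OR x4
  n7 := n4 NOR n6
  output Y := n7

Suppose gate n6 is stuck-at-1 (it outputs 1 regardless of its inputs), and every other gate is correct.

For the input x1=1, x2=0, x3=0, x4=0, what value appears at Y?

Propagate with n6 forced: n0=1, n1=0, n2=0, n3=0, n4=0, n5=0, n6=1 [stuck-at-1], n7=0.
So Y = 0. (Without the fault it would be 1.)

0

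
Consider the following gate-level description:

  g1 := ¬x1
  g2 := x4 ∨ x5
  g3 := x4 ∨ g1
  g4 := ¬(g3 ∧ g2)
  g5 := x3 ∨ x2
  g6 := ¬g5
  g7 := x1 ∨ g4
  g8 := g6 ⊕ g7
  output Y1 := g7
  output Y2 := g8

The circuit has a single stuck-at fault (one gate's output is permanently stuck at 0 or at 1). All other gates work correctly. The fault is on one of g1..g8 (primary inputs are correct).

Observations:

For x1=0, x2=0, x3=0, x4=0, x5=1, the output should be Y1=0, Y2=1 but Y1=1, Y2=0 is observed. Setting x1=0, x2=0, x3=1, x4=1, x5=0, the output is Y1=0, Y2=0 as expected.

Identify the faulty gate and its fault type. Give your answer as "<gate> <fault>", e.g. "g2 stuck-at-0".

Fault-free values for test 1 (x1=0, x2=0, x3=0, x4=0, x5=1): g1=1, g2=1, g3=1, g4=0, g5=0, g6=1, g7=0, g8=1, giving Y1=0, Y2=1. Observed Y1=1, Y2=0.
Test 1: faults giving observed Y1=1, Y2=0 are {g1 stuck-at-0, g2 stuck-at-0, g3 stuck-at-0, g4 stuck-at-1, g7 stuck-at-1}.
Test 2 (x1=0, x2=0, x3=1, x4=1, x5=0): fault-free g1=1, g2=1, g3=1, g4=0, g5=1, g6=0, g7=0, g8=0 → Y1=0, Y2=0; observed Y1=0, Y2=0. Eliminates g2 stuck-at-0, g3 stuck-at-0, g4 stuck-at-1, g7 stuck-at-1.
Only g1 stuck-at-0 is consistent with every test.

g1 stuck-at-0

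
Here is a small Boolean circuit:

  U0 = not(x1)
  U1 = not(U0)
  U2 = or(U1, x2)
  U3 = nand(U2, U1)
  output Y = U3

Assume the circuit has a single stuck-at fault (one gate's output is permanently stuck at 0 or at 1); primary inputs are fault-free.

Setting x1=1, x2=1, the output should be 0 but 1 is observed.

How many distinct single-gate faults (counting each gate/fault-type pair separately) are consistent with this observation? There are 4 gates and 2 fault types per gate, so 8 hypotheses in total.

4

Fault-free: U0=0, U1=1, U2=1, U3=0 → 0. Observed 1.
  U0 stuck-at-0: output 0 ✗
  U0 stuck-at-1: output 1 ✓
  U1 stuck-at-0: output 1 ✓
  U1 stuck-at-1: output 0 ✗
  U2 stuck-at-0: output 1 ✓
  U2 stuck-at-1: output 0 ✗
  U3 stuck-at-0: output 0 ✗
  U3 stuck-at-1: output 1 ✓
Consistent faults: {U0 stuck-at-1, U1 stuck-at-0, U2 stuck-at-0, U3 stuck-at-1} — 4 in all.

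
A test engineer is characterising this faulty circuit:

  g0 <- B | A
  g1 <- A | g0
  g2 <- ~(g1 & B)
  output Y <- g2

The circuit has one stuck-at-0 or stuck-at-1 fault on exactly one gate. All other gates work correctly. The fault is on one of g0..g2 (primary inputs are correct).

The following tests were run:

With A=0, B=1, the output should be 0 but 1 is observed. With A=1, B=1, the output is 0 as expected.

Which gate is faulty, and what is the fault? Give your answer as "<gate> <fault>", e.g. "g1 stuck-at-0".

g0 stuck-at-0

Fault-free values for test 1 (A=0, B=1): g0=1, g1=1, g2=0, giving Y=0. Observed 1.
Test 1: faults giving observed 1 are {g0 stuck-at-0, g1 stuck-at-0, g2 stuck-at-1}.
Test 2 (A=1, B=1): fault-free g0=1, g1=1, g2=0 → 0; observed 0. Eliminates g1 stuck-at-0, g2 stuck-at-1.
Only g0 stuck-at-0 is consistent with every test.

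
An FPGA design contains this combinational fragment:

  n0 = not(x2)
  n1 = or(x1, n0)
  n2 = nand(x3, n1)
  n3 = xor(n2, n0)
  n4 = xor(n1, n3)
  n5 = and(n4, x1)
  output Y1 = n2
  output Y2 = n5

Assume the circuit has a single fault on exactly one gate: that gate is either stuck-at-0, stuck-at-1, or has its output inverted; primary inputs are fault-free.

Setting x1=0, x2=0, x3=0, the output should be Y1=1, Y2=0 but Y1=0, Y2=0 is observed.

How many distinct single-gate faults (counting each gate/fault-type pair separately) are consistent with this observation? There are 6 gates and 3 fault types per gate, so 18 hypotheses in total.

Fault-free: n0=1, n1=1, n2=1, n3=0, n4=1, n5=0 → Y1=1, Y2=0. Observed Y1=0, Y2=0.
  n0: none of the 3 fault types match ✗
  n1: none of the 3 fault types match ✗
  n2: stuck-at-0, inverted output ✓; others ✗
  n3: none of the 3 fault types match ✗
  n4: none of the 3 fault types match ✗
  n5: none of the 3 fault types match ✗
Consistent faults: {n2 stuck-at-0, n2 inverted output} — 2 in all.

2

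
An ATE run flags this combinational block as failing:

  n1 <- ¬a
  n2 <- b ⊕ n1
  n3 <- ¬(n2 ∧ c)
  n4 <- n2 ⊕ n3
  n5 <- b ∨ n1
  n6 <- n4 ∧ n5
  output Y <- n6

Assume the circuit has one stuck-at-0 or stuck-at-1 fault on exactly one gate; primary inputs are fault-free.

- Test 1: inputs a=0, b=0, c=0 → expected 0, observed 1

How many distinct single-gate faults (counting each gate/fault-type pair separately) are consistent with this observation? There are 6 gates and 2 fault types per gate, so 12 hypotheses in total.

4

Fault-free: n1=1, n2=1, n3=1, n4=0, n5=1, n6=0 → 0. Observed 1.
  n1 stuck-at-0: output 0 ✗
  n1 stuck-at-1: output 0 ✗
  n2 stuck-at-0: output 1 ✓
  n2 stuck-at-1: output 0 ✗
  n3 stuck-at-0: output 1 ✓
  n3 stuck-at-1: output 0 ✗
  n4 stuck-at-0: output 0 ✗
  n4 stuck-at-1: output 1 ✓
  n5 stuck-at-0: output 0 ✗
  n5 stuck-at-1: output 0 ✗
  n6 stuck-at-0: output 0 ✗
  n6 stuck-at-1: output 1 ✓
Consistent faults: {n2 stuck-at-0, n3 stuck-at-0, n4 stuck-at-1, n6 stuck-at-1} — 4 in all.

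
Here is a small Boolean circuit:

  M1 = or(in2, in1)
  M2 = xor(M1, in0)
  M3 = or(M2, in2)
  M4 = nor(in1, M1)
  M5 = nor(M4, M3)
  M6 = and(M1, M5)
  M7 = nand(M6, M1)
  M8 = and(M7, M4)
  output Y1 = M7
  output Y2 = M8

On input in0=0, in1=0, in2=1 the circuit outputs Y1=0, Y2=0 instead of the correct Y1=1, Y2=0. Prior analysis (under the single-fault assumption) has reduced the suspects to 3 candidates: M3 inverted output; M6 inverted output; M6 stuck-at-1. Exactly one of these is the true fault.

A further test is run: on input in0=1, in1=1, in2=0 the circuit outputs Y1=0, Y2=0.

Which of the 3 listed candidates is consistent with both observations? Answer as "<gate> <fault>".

M6 stuck-at-1

Evaluate each candidate on input in0=1, in1=1, in2=0:
  M3 inverted output: M1=1, M2=0, M3=1 [inverted output], M4=0, M5=0, M6=0, M7=1, M8=0 → Y1=1, Y2=0 — eliminated
  M6 inverted output: M1=1, M2=0, M3=0, M4=0, M5=1, M6=0 [inverted output], M7=1, M8=0 → Y1=1, Y2=0 — eliminated
  M6 stuck-at-1: M1=1, M2=0, M3=0, M4=0, M5=1, M6=1 [stuck-at-1], M7=0, M8=0 → Y1=0, Y2=0 — matches
Only M6 stuck-at-1 reproduces the observed Y1=0, Y2=0.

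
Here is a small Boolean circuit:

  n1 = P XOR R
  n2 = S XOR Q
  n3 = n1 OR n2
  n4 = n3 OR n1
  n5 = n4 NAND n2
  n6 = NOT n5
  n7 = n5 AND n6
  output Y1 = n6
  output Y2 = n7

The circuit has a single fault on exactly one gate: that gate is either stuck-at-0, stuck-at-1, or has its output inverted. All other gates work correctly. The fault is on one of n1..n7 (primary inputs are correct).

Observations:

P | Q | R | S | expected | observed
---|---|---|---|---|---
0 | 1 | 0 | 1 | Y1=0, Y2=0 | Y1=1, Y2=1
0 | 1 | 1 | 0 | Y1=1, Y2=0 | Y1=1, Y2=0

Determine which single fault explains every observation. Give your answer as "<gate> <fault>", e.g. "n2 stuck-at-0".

Fault-free values for test 1 (P=0, Q=1, R=0, S=1): n1=0, n2=0, n3=0, n4=0, n5=1, n6=0, n7=0, giving Y1=0, Y2=0. Observed Y1=1, Y2=1.
Test 1: faults giving observed Y1=1, Y2=1 are {n6 stuck-at-1, n6 inverted output}.
Test 2 (P=0, Q=1, R=1, S=0): fault-free n1=1, n2=1, n3=1, n4=1, n5=0, n6=1, n7=0 → Y1=1, Y2=0; observed Y1=1, Y2=0. Eliminates n6 inverted output.
Only n6 stuck-at-1 is consistent with every test.

n6 stuck-at-1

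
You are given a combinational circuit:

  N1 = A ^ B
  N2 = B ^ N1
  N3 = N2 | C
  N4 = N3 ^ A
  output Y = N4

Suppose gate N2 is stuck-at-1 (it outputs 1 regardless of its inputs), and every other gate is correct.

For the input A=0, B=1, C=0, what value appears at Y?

1

Propagate with N2 forced: N1=1, N2=1 [stuck-at-1], N3=1, N4=1.
So Y = 1. (Without the fault it would be 0.)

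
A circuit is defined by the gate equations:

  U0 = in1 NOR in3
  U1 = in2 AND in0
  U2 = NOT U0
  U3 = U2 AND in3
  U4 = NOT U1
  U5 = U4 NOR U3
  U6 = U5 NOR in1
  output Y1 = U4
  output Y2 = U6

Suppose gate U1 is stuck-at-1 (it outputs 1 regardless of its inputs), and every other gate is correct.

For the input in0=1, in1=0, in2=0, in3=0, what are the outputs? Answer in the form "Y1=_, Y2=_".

Y1=0, Y2=0

Propagate with U1 forced: U0=1, U1=1 [stuck-at-1], U2=0, U3=0, U4=0, U5=1, U6=0.
So the outputs are Y1=0, Y2=0. (Without the fault they would be Y1=1, Y2=1.)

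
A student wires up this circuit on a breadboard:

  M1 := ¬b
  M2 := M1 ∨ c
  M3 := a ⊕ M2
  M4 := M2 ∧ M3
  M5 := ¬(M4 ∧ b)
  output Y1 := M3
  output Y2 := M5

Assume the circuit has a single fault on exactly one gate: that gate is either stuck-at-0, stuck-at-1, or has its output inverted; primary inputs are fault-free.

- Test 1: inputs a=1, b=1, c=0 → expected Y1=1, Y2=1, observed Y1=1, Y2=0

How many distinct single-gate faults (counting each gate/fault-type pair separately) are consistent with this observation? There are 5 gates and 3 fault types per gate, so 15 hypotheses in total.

4

Fault-free: M1=0, M2=0, M3=1, M4=0, M5=1 → Y1=1, Y2=1. Observed Y1=1, Y2=0.
  M1: none of the 3 fault types match ✗
  M2: none of the 3 fault types match ✗
  M3: none of the 3 fault types match ✗
  M4: stuck-at-1, inverted output ✓; others ✗
  M5: stuck-at-0, inverted output ✓; others ✗
Consistent faults: {M4 stuck-at-1, M4 inverted output, M5 stuck-at-0, M5 inverted output} — 4 in all.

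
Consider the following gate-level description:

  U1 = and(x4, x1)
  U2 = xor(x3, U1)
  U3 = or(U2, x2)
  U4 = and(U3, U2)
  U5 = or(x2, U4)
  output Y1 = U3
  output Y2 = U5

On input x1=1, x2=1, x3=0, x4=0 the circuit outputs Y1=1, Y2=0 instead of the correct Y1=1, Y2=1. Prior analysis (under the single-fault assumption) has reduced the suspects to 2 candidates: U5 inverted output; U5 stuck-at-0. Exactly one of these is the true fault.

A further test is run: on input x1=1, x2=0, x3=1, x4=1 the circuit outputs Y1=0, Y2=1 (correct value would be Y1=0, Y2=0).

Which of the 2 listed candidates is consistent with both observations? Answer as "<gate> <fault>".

Evaluate each candidate on input x1=1, x2=0, x3=1, x4=1:
  U5 inverted output: U1=1, U2=0, U3=0, U4=0, U5=1 [inverted output] → Y1=0, Y2=1 — matches
  U5 stuck-at-0: U1=1, U2=0, U3=0, U4=0, U5=0 [stuck-at-0] → Y1=0, Y2=0 — eliminated
Only U5 inverted output reproduces the observed Y1=0, Y2=1.

U5 inverted output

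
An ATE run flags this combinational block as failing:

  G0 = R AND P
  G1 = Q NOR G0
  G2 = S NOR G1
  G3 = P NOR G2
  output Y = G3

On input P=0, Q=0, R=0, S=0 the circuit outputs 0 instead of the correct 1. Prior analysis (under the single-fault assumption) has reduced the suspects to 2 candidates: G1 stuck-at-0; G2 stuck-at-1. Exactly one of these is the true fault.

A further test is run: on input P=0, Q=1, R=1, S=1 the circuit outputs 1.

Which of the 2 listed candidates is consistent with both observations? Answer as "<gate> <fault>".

G1 stuck-at-0

Evaluate each candidate on input P=0, Q=1, R=1, S=1:
  G1 stuck-at-0: G0=0, G1=0 [stuck-at-0], G2=0, G3=1 → 1 — matches
  G2 stuck-at-1: G0=0, G1=0, G2=1 [stuck-at-1], G3=0 → 0 — eliminated
Only G1 stuck-at-0 reproduces the observed 1.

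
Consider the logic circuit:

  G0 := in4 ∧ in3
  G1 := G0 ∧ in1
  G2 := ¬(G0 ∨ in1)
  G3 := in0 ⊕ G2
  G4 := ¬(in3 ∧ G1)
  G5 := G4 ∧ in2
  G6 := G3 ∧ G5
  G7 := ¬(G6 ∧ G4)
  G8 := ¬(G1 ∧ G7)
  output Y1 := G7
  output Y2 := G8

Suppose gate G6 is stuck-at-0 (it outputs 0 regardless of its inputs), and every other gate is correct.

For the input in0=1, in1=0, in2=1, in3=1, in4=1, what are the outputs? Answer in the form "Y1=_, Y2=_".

Y1=1, Y2=1

Propagate with G6 forced: G0=1, G1=0, G2=0, G3=1, G4=1, G5=1, G6=0 [stuck-at-0], G7=1, G8=1.
So the outputs are Y1=1, Y2=1. (Without the fault they would be Y1=0, Y2=1.)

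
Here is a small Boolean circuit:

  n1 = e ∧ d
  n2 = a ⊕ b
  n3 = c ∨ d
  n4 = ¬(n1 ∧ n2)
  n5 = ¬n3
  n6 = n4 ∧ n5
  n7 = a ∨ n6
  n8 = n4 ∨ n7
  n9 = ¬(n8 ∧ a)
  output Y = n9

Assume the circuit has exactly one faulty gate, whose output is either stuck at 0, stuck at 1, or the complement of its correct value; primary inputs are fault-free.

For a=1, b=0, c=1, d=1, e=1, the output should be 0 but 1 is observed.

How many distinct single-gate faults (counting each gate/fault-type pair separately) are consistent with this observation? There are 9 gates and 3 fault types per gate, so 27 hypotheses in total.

6

Fault-free: n1=1, n2=1, n3=1, n4=0, n5=0, n6=0, n7=1, n8=1, n9=0 → 0. Observed 1.
  n1: none of the 3 fault types match ✗
  n2: none of the 3 fault types match ✗
  n3: none of the 3 fault types match ✗
  n4: none of the 3 fault types match ✗
  n5: none of the 3 fault types match ✗
  n6: none of the 3 fault types match ✗
  n7: stuck-at-0, inverted output ✓; others ✗
  n8: stuck-at-0, inverted output ✓; others ✗
  n9: stuck-at-1, inverted output ✓; others ✗
Consistent faults: {n7 stuck-at-0, n7 inverted output, n8 stuck-at-0, n8 inverted output, n9 stuck-at-1, n9 inverted output} — 6 in all.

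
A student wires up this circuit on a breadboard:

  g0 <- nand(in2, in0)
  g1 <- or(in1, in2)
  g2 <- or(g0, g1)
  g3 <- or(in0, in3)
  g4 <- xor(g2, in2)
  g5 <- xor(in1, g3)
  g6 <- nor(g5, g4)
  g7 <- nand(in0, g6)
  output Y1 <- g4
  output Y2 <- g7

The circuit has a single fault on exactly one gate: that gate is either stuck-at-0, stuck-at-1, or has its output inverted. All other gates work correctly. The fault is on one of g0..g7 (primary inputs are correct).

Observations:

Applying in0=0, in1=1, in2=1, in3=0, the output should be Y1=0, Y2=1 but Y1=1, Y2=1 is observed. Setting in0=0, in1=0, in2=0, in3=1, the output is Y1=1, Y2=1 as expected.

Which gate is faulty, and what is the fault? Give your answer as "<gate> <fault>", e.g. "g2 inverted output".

g4 stuck-at-1

Fault-free values for test 1 (in0=0, in1=1, in2=1, in3=0): g0=1, g1=1, g2=1, g3=0, g4=0, g5=1, g6=0, g7=1, giving Y1=0, Y2=1. Observed Y1=1, Y2=1.
Test 1: faults giving observed Y1=1, Y2=1 are {g2 stuck-at-0, g2 inverted output, g4 stuck-at-1, g4 inverted output}.
Test 2 (in0=0, in1=0, in2=0, in3=1): fault-free g0=1, g1=0, g2=1, g3=1, g4=1, g5=1, g6=0, g7=1 → Y1=1, Y2=1; observed Y1=1, Y2=1. Eliminates g2 stuck-at-0, g2 inverted output, g4 inverted output.
Only g4 stuck-at-1 is consistent with every test.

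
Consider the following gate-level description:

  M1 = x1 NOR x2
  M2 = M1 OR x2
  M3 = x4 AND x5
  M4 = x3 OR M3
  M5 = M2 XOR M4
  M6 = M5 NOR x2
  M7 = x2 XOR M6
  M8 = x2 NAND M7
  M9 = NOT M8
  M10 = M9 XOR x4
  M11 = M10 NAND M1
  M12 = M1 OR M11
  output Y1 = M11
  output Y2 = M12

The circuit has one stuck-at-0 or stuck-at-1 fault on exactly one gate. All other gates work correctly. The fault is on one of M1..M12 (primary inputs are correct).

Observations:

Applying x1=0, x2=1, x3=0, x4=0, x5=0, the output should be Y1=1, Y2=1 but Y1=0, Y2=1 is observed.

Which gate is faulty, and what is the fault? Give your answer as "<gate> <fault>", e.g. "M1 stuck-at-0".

Fault-free values for test 1 (x1=0, x2=1, x3=0, x4=0, x5=0): M1=0, M2=1, M3=0, M4=0, M5=1, M6=0, M7=1, M8=0, M9=1, M10=1, M11=1, M12=1, giving Y1=1, Y2=1. Observed Y1=0, Y2=1.
Test 1: faults giving observed Y1=0, Y2=1 are {M1 stuck-at-1}.
Only M1 stuck-at-1 is consistent with every test.

M1 stuck-at-1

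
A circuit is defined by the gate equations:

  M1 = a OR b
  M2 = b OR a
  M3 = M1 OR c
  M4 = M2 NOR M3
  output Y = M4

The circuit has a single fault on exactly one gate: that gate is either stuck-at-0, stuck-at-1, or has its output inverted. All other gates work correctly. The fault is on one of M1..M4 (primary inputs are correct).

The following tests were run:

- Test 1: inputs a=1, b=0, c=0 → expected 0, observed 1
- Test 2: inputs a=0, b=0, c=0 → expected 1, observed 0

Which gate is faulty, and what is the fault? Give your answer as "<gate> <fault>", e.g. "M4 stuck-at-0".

Fault-free values for test 1 (a=1, b=0, c=0): M1=1, M2=1, M3=1, M4=0, giving Y=0. Observed 1.
Test 1: faults giving observed 1 are {M4 stuck-at-1, M4 inverted output}.
Test 2 (a=0, b=0, c=0): fault-free M1=0, M2=0, M3=0, M4=1 → 1; observed 0. Eliminates M4 stuck-at-1.
Only M4 inverted output is consistent with every test.

M4 inverted output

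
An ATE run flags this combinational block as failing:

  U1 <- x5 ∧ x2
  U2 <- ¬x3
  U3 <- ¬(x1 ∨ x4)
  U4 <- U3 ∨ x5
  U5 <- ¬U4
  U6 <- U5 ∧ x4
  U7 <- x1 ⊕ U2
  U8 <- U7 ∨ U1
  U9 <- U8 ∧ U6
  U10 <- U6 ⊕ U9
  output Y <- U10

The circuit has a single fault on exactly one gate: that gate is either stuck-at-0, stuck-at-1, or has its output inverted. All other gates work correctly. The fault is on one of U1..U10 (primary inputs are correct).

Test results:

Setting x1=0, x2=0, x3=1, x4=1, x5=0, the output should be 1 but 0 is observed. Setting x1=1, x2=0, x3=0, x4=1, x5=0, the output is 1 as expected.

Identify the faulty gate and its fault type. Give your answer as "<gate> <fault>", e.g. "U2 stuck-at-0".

Fault-free values for test 1 (x1=0, x2=0, x3=1, x4=1, x5=0): U1=0, U2=0, U3=0, U4=0, U5=1, U6=1, U7=0, U8=0, U9=0, U10=1, giving Y=1. Observed 0.
Test 1: faults giving observed 0 are {U1 stuck-at-1, U1 inverted output, U2 stuck-at-1, U2 inverted output, U3 stuck-at-1, U3 inverted output, U4 stuck-at-1, U4 inverted output, U5 stuck-at-0, U5 inverted output, U6 stuck-at-0, U6 inverted output, U7 stuck-at-1, U7 inverted output, U8 stuck-at-1, U8 inverted output, U9 stuck-at-1, U9 inverted output, U10 stuck-at-0, U10 inverted output}.
Test 2 (x1=1, x2=0, x3=0, x4=1, x5=0): fault-free U1=0, U2=1, U3=0, U4=0, U5=1, U6=1, U7=0, U8=0, U9=0, U10=1 → 1; observed 1. Eliminates U1 stuck-at-1, U1 inverted output, U2 inverted output, U3 stuck-at-1, U3 inverted output, U4 stuck-at-1, U4 inverted output, U5 stuck-at-0, U5 inverted output, U6 stuck-at-0, U6 inverted output, U7 stuck-at-1, U7 inverted output, U8 stuck-at-1, U8 inverted output, U9 stuck-at-1, U9 inverted output, U10 stuck-at-0, U10 inverted output.
Only U2 stuck-at-1 is consistent with every test.

U2 stuck-at-1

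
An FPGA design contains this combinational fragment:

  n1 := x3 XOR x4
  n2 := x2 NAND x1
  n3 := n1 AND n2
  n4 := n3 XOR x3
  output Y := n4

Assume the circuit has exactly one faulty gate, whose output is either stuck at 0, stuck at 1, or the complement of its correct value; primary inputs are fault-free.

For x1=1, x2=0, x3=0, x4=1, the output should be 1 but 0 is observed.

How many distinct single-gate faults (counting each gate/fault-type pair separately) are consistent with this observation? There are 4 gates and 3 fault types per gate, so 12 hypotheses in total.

Fault-free: n1=1, n2=1, n3=1, n4=1 → 1. Observed 0.
  n1 stuck-at-0: output 0 ✓
  n1 stuck-at-1: output 1 ✗
  n1 inverted output: output 0 ✓
  n2 stuck-at-0: output 0 ✓
  n2 stuck-at-1: output 1 ✗
  n2 inverted output: output 0 ✓
  n3 stuck-at-0: output 0 ✓
  n3 stuck-at-1: output 1 ✗
  n3 inverted output: output 0 ✓
  n4 stuck-at-0: output 0 ✓
  n4 stuck-at-1: output 1 ✗
  n4 inverted output: output 0 ✓
Consistent faults: {n1 stuck-at-0, n1 inverted output, n2 stuck-at-0, n2 inverted output, n3 stuck-at-0, n3 inverted output, n4 stuck-at-0, n4 inverted output} — 8 in all.

8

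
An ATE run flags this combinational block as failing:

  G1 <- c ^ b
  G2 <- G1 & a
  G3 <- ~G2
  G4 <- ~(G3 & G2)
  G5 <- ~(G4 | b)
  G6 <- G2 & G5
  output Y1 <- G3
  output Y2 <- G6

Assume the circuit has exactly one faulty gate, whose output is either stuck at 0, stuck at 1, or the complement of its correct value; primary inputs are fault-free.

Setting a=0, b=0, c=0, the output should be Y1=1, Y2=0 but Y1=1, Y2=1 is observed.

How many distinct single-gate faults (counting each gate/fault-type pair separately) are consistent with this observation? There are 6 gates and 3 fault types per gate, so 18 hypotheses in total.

2

Fault-free: G1=0, G2=0, G3=1, G4=1, G5=0, G6=0 → Y1=1, Y2=0. Observed Y1=1, Y2=1.
  G1: none of the 3 fault types match ✗
  G2: none of the 3 fault types match ✗
  G3: none of the 3 fault types match ✗
  G4: none of the 3 fault types match ✗
  G5: none of the 3 fault types match ✗
  G6: stuck-at-1, inverted output ✓; others ✗
Consistent faults: {G6 stuck-at-1, G6 inverted output} — 2 in all.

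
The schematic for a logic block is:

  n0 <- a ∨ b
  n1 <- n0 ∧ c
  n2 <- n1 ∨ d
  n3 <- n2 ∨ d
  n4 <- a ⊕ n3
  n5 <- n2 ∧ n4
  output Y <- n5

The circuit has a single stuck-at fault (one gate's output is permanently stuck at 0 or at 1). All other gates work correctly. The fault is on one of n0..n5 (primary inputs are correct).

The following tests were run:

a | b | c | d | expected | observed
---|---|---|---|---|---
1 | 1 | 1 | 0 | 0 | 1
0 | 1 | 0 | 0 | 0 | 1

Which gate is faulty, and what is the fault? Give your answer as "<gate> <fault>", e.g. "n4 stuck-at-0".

n5 stuck-at-1

Fault-free values for test 1 (a=1, b=1, c=1, d=0): n0=1, n1=1, n2=1, n3=1, n4=0, n5=0, giving Y=0. Observed 1.
Test 1: faults giving observed 1 are {n3 stuck-at-0, n4 stuck-at-1, n5 stuck-at-1}.
Test 2 (a=0, b=1, c=0, d=0): fault-free n0=1, n1=0, n2=0, n3=0, n4=0, n5=0 → 0; observed 1. Eliminates n3 stuck-at-0, n4 stuck-at-1.
Only n5 stuck-at-1 is consistent with every test.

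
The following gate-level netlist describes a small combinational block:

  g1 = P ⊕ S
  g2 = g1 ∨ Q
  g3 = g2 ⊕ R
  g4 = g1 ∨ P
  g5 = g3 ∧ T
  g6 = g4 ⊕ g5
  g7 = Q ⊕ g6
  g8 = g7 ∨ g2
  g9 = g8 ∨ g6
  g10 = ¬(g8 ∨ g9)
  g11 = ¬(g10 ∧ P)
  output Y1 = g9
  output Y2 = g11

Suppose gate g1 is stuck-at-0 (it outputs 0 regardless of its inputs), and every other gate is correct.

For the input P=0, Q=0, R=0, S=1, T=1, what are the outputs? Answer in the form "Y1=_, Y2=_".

Propagate with g1 forced: g1=0 [stuck-at-0], g2=0, g3=0, g4=0, g5=0, g6=0, g7=0, g8=0, g9=0, g10=1, g11=1.
So the outputs are Y1=0, Y2=1. (Without the fault they would be Y1=1, Y2=1.)

Y1=0, Y2=1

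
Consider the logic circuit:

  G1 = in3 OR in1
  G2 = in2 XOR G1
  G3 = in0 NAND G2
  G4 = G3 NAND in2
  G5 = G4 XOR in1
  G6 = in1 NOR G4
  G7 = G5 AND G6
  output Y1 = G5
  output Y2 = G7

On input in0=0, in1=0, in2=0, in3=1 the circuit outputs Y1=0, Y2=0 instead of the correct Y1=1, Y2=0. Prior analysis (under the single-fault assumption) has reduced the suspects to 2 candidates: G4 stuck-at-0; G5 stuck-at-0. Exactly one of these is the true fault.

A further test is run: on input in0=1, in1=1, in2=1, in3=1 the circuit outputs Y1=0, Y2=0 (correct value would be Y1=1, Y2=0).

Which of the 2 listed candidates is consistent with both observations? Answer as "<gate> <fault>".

Evaluate each candidate on input in0=1, in1=1, in2=1, in3=1:
  G4 stuck-at-0: G1=1, G2=0, G3=1, G4=0 [stuck-at-0], G5=1, G6=0, G7=0 → Y1=1, Y2=0 — eliminated
  G5 stuck-at-0: G1=1, G2=0, G3=1, G4=0, G5=0 [stuck-at-0], G6=0, G7=0 → Y1=0, Y2=0 — matches
Only G5 stuck-at-0 reproduces the observed Y1=0, Y2=0.

G5 stuck-at-0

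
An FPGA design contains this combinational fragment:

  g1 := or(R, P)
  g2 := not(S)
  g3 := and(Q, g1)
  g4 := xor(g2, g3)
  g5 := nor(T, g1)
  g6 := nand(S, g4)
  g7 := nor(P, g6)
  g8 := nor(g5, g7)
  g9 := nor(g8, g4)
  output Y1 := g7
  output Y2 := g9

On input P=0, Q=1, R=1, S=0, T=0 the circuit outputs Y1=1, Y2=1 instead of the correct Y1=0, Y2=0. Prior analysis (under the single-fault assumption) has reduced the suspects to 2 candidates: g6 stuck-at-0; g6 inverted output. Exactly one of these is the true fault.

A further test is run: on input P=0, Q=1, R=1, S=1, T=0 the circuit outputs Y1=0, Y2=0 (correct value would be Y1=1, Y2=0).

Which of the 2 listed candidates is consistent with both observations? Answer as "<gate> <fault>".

Evaluate each candidate on input P=0, Q=1, R=1, S=1, T=0:
  g6 stuck-at-0: g1=1, g2=0, g3=1, g4=1, g5=0, g6=0 [stuck-at-0], g7=1, g8=0, g9=0 → Y1=1, Y2=0 — eliminated
  g6 inverted output: g1=1, g2=0, g3=1, g4=1, g5=0, g6=1 [inverted output], g7=0, g8=1, g9=0 → Y1=0, Y2=0 — matches
Only g6 inverted output reproduces the observed Y1=0, Y2=0.

g6 inverted output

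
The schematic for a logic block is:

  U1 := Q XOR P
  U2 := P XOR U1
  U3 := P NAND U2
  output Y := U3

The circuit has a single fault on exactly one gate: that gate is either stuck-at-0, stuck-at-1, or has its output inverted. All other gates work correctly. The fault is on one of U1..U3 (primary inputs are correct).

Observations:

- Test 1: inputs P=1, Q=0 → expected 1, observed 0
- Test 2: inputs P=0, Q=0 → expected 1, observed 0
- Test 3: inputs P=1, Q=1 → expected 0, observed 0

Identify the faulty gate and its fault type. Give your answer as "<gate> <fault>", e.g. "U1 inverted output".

Fault-free values for test 1 (P=1, Q=0): U1=1, U2=0, U3=1, giving Y=1. Observed 0.
Test 1: faults giving observed 0 are {U1 stuck-at-0, U1 inverted output, U2 stuck-at-1, U2 inverted output, U3 stuck-at-0, U3 inverted output}.
Test 2 (P=0, Q=0): fault-free U1=0, U2=0, U3=1 → 1; observed 0. Eliminates U1 stuck-at-0, U1 inverted output, U2 stuck-at-1, U2 inverted output.
Test 3 (P=1, Q=1): fault-free U1=0, U2=1, U3=0 → 0; observed 0. Eliminates U3 inverted output.
Only U3 stuck-at-0 is consistent with every test.

U3 stuck-at-0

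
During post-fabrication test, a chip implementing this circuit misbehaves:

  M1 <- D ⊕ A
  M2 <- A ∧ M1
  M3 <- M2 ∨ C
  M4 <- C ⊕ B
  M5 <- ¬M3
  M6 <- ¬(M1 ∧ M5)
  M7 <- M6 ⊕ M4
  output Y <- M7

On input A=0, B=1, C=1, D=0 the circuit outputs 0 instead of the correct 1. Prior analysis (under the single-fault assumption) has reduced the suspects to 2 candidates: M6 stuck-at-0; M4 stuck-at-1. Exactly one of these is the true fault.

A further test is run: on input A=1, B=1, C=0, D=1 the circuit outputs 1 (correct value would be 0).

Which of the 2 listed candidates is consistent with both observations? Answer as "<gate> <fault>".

M6 stuck-at-0

Evaluate each candidate on input A=1, B=1, C=0, D=1:
  M6 stuck-at-0: M1=0, M2=0, M3=0, M4=1, M5=1, M6=0 [stuck-at-0], M7=1 → 1 — matches
  M4 stuck-at-1: M1=0, M2=0, M3=0, M4=1 [stuck-at-1], M5=1, M6=1, M7=0 → 0 — eliminated
Only M6 stuck-at-0 reproduces the observed 1.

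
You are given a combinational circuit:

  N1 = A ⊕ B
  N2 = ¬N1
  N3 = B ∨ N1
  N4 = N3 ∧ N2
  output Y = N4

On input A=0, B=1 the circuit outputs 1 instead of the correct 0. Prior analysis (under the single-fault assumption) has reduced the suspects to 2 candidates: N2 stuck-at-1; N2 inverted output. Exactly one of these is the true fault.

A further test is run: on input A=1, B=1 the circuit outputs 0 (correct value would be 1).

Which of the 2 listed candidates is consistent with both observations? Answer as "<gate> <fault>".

Evaluate each candidate on input A=1, B=1:
  N2 stuck-at-1: N1=0, N2=1 [stuck-at-1], N3=1, N4=1 → 1 — eliminated
  N2 inverted output: N1=0, N2=0 [inverted output], N3=1, N4=0 → 0 — matches
Only N2 inverted output reproduces the observed 0.

N2 inverted output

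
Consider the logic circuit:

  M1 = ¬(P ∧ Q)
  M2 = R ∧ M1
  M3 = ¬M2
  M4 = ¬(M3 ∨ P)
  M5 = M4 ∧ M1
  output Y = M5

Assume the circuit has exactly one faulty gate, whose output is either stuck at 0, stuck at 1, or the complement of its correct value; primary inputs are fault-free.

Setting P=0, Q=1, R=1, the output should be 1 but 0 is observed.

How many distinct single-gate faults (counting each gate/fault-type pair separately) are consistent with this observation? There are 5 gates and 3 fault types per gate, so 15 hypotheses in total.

10

Fault-free: M1=1, M2=1, M3=0, M4=1, M5=1 → 1. Observed 0.
  M1: stuck-at-0, inverted output ✓; others ✗
  M2: stuck-at-0, inverted output ✓; others ✗
  M3: stuck-at-1, inverted output ✓; others ✗
  M4: stuck-at-0, inverted output ✓; others ✗
  M5: stuck-at-0, inverted output ✓; others ✗
Consistent faults: {M1 stuck-at-0, M1 inverted output, M2 stuck-at-0, M2 inverted output, M3 stuck-at-1, M3 inverted output, M4 stuck-at-0, M4 inverted output, M5 stuck-at-0, M5 inverted output} — 10 in all.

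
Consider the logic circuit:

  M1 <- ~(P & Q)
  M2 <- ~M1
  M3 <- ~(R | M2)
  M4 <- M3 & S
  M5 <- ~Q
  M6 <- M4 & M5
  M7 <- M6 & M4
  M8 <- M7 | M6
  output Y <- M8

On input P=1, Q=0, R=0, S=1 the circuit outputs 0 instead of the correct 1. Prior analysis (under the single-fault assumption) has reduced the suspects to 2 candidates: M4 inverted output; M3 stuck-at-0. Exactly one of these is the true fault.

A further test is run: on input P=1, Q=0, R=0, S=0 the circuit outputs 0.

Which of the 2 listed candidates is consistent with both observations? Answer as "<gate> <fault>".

Evaluate each candidate on input P=1, Q=0, R=0, S=0:
  M4 inverted output: M1=1, M2=0, M3=1, M4=1 [inverted output], M5=1, M6=1, M7=1, M8=1 → 1 — eliminated
  M3 stuck-at-0: M1=1, M2=0, M3=0 [stuck-at-0], M4=0, M5=1, M6=0, M7=0, M8=0 → 0 — matches
Only M3 stuck-at-0 reproduces the observed 0.

M3 stuck-at-0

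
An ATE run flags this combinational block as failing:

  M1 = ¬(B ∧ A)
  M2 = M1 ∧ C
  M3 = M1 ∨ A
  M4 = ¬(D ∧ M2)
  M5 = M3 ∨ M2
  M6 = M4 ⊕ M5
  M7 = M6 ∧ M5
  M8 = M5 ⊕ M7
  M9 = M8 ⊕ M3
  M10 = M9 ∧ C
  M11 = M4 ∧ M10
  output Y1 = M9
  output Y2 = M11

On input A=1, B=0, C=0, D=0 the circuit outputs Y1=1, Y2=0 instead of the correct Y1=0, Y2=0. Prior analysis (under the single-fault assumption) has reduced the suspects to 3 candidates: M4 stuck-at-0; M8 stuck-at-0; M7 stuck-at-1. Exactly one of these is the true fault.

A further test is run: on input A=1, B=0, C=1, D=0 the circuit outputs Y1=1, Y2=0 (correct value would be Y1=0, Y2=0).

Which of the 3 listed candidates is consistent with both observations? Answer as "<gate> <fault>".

Evaluate each candidate on input A=1, B=0, C=1, D=0:
  M4 stuck-at-0: M1=1, M2=1, M3=1, M4=0 [stuck-at-0], M5=1, M6=1, M7=1, M8=0, M9=1, M10=1, M11=0 → Y1=1, Y2=0 — matches
  M8 stuck-at-0: M1=1, M2=1, M3=1, M4=1, M5=1, M6=0, M7=0, M8=0 [stuck-at-0], M9=1, M10=1, M11=1 → Y1=1, Y2=1 — eliminated
  M7 stuck-at-1: M1=1, M2=1, M3=1, M4=1, M5=1, M6=0, M7=1 [stuck-at-1], M8=0, M9=1, M10=1, M11=1 → Y1=1, Y2=1 — eliminated
Only M4 stuck-at-0 reproduces the observed Y1=1, Y2=0.

M4 stuck-at-0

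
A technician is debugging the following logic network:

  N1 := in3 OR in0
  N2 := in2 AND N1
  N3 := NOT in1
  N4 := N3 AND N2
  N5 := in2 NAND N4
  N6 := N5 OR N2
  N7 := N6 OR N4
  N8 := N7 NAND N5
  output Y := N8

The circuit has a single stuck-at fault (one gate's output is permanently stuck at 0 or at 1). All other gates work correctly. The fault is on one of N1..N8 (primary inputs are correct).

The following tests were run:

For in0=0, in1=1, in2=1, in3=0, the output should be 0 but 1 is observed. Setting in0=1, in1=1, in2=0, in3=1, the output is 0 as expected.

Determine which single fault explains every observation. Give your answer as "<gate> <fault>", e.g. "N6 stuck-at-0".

N4 stuck-at-1

Fault-free values for test 1 (in0=0, in1=1, in2=1, in3=0): N1=0, N2=0, N3=0, N4=0, N5=1, N6=1, N7=1, N8=0, giving Y=0. Observed 1.
Test 1: faults giving observed 1 are {N4 stuck-at-1, N5 stuck-at-0, N6 stuck-at-0, N7 stuck-at-0, N8 stuck-at-1}.
Test 2 (in0=1, in1=1, in2=0, in3=1): fault-free N1=1, N2=0, N3=0, N4=0, N5=1, N6=1, N7=1, N8=0 → 0; observed 0. Eliminates N5 stuck-at-0, N6 stuck-at-0, N7 stuck-at-0, N8 stuck-at-1.
Only N4 stuck-at-1 is consistent with every test.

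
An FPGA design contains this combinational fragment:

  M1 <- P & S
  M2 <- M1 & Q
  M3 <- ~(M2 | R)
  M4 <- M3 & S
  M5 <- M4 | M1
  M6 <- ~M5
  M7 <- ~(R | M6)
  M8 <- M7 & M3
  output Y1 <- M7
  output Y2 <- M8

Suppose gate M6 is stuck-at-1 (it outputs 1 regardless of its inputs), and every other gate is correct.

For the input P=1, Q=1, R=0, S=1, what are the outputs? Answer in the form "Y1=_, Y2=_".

Y1=0, Y2=0

Propagate with M6 forced: M1=1, M2=1, M3=0, M4=0, M5=1, M6=1 [stuck-at-1], M7=0, M8=0.
So the outputs are Y1=0, Y2=0. (Without the fault they would be Y1=1, Y2=0.)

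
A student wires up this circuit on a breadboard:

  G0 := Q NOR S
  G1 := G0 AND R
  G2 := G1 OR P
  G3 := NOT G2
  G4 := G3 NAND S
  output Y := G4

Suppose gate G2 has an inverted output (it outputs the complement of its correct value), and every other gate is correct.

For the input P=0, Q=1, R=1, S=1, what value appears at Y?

Propagate with G2 forced: G0=0, G1=0, G2=1 [inverted output], G3=0, G4=1.
So Y = 1. (Without the fault it would be 0.)

1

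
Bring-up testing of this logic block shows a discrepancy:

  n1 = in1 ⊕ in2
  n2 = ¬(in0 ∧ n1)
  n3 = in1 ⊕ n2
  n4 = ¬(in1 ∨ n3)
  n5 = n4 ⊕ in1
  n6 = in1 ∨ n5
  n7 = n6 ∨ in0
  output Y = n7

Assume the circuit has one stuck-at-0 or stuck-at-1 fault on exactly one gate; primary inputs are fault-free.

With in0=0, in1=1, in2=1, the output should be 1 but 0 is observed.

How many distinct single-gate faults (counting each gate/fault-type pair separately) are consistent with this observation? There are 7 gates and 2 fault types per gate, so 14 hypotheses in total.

2

Fault-free: n1=0, n2=1, n3=0, n4=0, n5=1, n6=1, n7=1 → 1. Observed 0.
  n1 stuck-at-0: output 1 ✗
  n1 stuck-at-1: output 1 ✗
  n2 stuck-at-0: output 1 ✗
  n2 stuck-at-1: output 1 ✗
  n3 stuck-at-0: output 1 ✗
  n3 stuck-at-1: output 1 ✗
  n4 stuck-at-0: output 1 ✗
  n4 stuck-at-1: output 1 ✗
  n5 stuck-at-0: output 1 ✗
  n5 stuck-at-1: output 1 ✗
  n6 stuck-at-0: output 0 ✓
  n6 stuck-at-1: output 1 ✗
  n7 stuck-at-0: output 0 ✓
  n7 stuck-at-1: output 1 ✗
Consistent faults: {n6 stuck-at-0, n7 stuck-at-0} — 2 in all.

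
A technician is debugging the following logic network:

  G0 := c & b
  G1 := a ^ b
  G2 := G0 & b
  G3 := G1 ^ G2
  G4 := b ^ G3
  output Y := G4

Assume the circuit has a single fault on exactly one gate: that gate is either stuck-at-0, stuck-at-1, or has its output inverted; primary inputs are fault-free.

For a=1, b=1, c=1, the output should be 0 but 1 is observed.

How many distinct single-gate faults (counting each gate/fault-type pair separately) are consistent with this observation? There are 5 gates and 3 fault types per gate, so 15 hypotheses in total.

10

Fault-free: G0=1, G1=0, G2=1, G3=1, G4=0 → 0. Observed 1.
  G0: stuck-at-0, inverted output ✓; others ✗
  G1: stuck-at-1, inverted output ✓; others ✗
  G2: stuck-at-0, inverted output ✓; others ✗
  G3: stuck-at-0, inverted output ✓; others ✗
  G4: stuck-at-1, inverted output ✓; others ✗
Consistent faults: {G0 stuck-at-0, G0 inverted output, G1 stuck-at-1, G1 inverted output, G2 stuck-at-0, G2 inverted output, G3 stuck-at-0, G3 inverted output, G4 stuck-at-1, G4 inverted output} — 10 in all.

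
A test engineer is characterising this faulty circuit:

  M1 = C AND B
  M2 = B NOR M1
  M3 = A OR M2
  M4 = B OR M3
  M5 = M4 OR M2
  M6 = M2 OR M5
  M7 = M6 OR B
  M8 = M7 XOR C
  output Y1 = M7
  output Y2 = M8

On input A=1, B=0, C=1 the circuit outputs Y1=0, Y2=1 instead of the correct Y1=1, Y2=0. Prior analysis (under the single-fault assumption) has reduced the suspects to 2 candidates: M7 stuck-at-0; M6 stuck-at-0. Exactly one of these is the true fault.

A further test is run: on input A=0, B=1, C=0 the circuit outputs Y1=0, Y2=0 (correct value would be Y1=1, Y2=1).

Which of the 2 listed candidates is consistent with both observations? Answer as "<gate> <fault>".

Evaluate each candidate on input A=0, B=1, C=0:
  M7 stuck-at-0: M1=0, M2=0, M3=0, M4=1, M5=1, M6=1, M7=0 [stuck-at-0], M8=0 → Y1=0, Y2=0 — matches
  M6 stuck-at-0: M1=0, M2=0, M3=0, M4=1, M5=1, M6=0 [stuck-at-0], M7=1, M8=1 → Y1=1, Y2=1 — eliminated
Only M7 stuck-at-0 reproduces the observed Y1=0, Y2=0.

M7 stuck-at-0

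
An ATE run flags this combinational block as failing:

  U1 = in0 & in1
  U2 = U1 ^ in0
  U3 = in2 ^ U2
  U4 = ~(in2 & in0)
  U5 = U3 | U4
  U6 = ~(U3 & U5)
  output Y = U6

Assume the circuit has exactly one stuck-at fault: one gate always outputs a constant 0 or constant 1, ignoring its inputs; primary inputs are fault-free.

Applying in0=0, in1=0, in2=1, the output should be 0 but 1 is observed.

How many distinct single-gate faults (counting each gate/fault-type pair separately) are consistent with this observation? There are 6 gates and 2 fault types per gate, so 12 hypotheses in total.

Fault-free: U1=0, U2=0, U3=1, U4=1, U5=1, U6=0 → 0. Observed 1.
  U1 stuck-at-0: output 0 ✗
  U1 stuck-at-1: output 1 ✓
  U2 stuck-at-0: output 0 ✗
  U2 stuck-at-1: output 1 ✓
  U3 stuck-at-0: output 1 ✓
  U3 stuck-at-1: output 0 ✗
  U4 stuck-at-0: output 0 ✗
  U4 stuck-at-1: output 0 ✗
  U5 stuck-at-0: output 1 ✓
  U5 stuck-at-1: output 0 ✗
  U6 stuck-at-0: output 0 ✗
  U6 stuck-at-1: output 1 ✓
Consistent faults: {U1 stuck-at-1, U2 stuck-at-1, U3 stuck-at-0, U5 stuck-at-0, U6 stuck-at-1} — 5 in all.

5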